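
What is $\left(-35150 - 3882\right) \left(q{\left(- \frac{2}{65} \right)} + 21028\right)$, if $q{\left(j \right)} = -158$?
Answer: $-814597840$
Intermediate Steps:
$\left(-35150 - 3882\right) \left(q{\left(- \frac{2}{65} \right)} + 21028\right) = \left(-35150 - 3882\right) \left(-158 + 21028\right) = \left(-39032\right) 20870 = -814597840$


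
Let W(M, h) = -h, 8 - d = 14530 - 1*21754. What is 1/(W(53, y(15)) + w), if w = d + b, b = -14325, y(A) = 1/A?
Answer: -15/106396 ≈ -0.00014098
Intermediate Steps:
d = 7232 (d = 8 - (14530 - 1*21754) = 8 - (14530 - 21754) = 8 - 1*(-7224) = 8 + 7224 = 7232)
w = -7093 (w = 7232 - 14325 = -7093)
1/(W(53, y(15)) + w) = 1/(-1/15 - 7093) = 1/(-106396/15) = -15/106396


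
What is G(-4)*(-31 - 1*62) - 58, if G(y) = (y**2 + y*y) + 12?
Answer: -4150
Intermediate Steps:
G(y) = 12 + 2*y**2 (G(y) = (y**2 + y**2) + 12 = 2*y**2 + 12 = 12 + 2*y**2)
G(-4)*(-31 - 1*62) - 58 = (12 + 2*(-4)**2)*(-31 - 1*62) - 58 = (12 + 2*16)*(-31 - 62) - 58 = (12 + 32)*(-93) - 58 = 44*(-93) - 58 = -4092 - 58 = -4150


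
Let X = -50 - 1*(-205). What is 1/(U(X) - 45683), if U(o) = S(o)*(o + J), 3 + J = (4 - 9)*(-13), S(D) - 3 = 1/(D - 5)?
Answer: -150/6754583 ≈ -2.2207e-5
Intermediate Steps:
X = 155 (X = -50 + 205 = 155)
S(D) = 3 + 1/(-5 + D) (S(D) = 3 + 1/(D - 5) = 3 + 1/(-5 + D))
J = 62 (J = -3 + (4 - 9)*(-13) = -3 - 5*(-13) = -3 + 65 = 62)
U(o) = (-14 + 3*o)*(62 + o)/(-5 + o) (U(o) = ((-14 + 3*o)/(-5 + o))*(o + 62) = ((-14 + 3*o)/(-5 + o))*(62 + o) = (-14 + 3*o)*(62 + o)/(-5 + o))
1/(U(X) - 45683) = 1/((-14 + 3*155)*(62 + 155)/(-5 + 155) - 45683) = 1/((-14 + 465)*217/150 - 45683) = 1/((1/150)*451*217 - 45683) = 1/(97867/150 - 45683) = 1/(-6754583/150) = -150/6754583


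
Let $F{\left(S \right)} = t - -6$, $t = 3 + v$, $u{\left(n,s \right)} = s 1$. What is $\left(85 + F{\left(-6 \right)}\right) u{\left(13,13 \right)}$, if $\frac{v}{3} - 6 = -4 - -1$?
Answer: $1339$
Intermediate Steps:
$v = 9$ ($v = 18 + 3 \left(-4 - -1\right) = 18 + 3 \left(-4 + 1\right) = 18 + 3 \left(-3\right) = 18 - 9 = 9$)
$u{\left(n,s \right)} = s$
$t = 12$ ($t = 3 + 9 = 12$)
$F{\left(S \right)} = 18$ ($F{\left(S \right)} = 12 - -6 = 12 + 6 = 18$)
$\left(85 + F{\left(-6 \right)}\right) u{\left(13,13 \right)} = \left(85 + 18\right) 13 = 103 \cdot 13 = 1339$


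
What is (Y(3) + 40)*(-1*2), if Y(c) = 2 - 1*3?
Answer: -78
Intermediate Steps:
Y(c) = -1 (Y(c) = 2 - 3 = -1)
(Y(3) + 40)*(-1*2) = (-1 + 40)*(-1*2) = 39*(-2) = -78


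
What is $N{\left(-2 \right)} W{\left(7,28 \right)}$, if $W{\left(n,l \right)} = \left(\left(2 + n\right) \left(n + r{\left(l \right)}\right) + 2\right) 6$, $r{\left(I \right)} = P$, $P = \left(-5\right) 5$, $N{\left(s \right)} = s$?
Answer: $1920$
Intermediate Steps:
$P = -25$
$r{\left(I \right)} = -25$
$W{\left(n,l \right)} = 12 + 6 \left(-25 + n\right) \left(2 + n\right)$ ($W{\left(n,l \right)} = \left(\left(2 + n\right) \left(n - 25\right) + 2\right) 6 = \left(\left(2 + n\right) \left(-25 + n\right) + 2\right) 6 = \left(\left(-25 + n\right) \left(2 + n\right) + 2\right) 6 = \left(2 + \left(-25 + n\right) \left(2 + n\right)\right) 6 = 12 + 6 \left(-25 + n\right) \left(2 + n\right)$)
$N{\left(-2 \right)} W{\left(7,28 \right)} = - 2 \left(-288 - 966 + 6 \cdot 7^{2}\right) = - 2 \left(-288 - 966 + 6 \cdot 49\right) = - 2 \left(-288 - 966 + 294\right) = \left(-2\right) \left(-960\right) = 1920$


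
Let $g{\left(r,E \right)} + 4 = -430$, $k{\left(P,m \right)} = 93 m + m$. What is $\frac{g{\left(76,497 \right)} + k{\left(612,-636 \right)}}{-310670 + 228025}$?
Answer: $\frac{60218}{82645} \approx 0.72863$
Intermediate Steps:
$k{\left(P,m \right)} = 94 m$
$g{\left(r,E \right)} = -434$ ($g{\left(r,E \right)} = -4 - 430 = -434$)
$\frac{g{\left(76,497 \right)} + k{\left(612,-636 \right)}}{-310670 + 228025} = \frac{-434 + 94 \left(-636\right)}{-310670 + 228025} = \frac{-434 - 59784}{-82645} = \left(-60218\right) \left(- \frac{1}{82645}\right) = \frac{60218}{82645}$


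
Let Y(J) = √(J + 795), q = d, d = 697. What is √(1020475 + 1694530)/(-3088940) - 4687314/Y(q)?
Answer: -2343657*√373/373 - √2715005/3088940 ≈ -1.2135e+5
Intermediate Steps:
q = 697
Y(J) = √(795 + J)
√(1020475 + 1694530)/(-3088940) - 4687314/Y(q) = √(1020475 + 1694530)/(-3088940) - 4687314/√(795 + 697) = √2715005*(-1/3088940) - 4687314*√373/746 = -√2715005/3088940 - 4687314*√373/746 = -√2715005/3088940 - 2343657*√373/373 = -2343657*√373/373 - √2715005/3088940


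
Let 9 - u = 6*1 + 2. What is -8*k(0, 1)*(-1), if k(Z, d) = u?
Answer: 8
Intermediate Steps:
u = 1 (u = 9 - (6*1 + 2) = 9 - (6 + 2) = 9 - 1*8 = 9 - 8 = 1)
k(Z, d) = 1
-8*k(0, 1)*(-1) = -8*1*(-1) = -8*(-1) = 8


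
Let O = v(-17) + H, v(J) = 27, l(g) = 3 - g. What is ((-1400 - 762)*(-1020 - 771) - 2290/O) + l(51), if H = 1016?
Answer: 4038591752/1043 ≈ 3.8721e+6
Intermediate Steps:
O = 1043 (O = 27 + 1016 = 1043)
((-1400 - 762)*(-1020 - 771) - 2290/O) + l(51) = ((-1400 - 762)*(-1020 - 771) - 2290/1043) + (3 - 1*51) = (-2162*(-1791) - 2290*1/1043) + (3 - 51) = (3872142 - 2290/1043) - 48 = 4038641816/1043 - 48 = 4038591752/1043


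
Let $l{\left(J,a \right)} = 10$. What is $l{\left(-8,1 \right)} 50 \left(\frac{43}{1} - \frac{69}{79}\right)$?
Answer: $\frac{1664000}{79} \approx 21063.0$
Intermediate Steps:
$l{\left(-8,1 \right)} 50 \left(\frac{43}{1} - \frac{69}{79}\right) = 10 \cdot 50 \left(\frac{43}{1} - \frac{69}{79}\right) = 500 \left(43 \cdot 1 - \frac{69}{79}\right) = 500 \left(43 - \frac{69}{79}\right) = 500 \cdot \frac{3328}{79} = \frac{1664000}{79}$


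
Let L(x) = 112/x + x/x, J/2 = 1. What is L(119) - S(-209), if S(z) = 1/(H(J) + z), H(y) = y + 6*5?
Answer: 5858/3009 ≈ 1.9468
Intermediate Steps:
J = 2 (J = 2*1 = 2)
H(y) = 30 + y (H(y) = y + 30 = 30 + y)
S(z) = 1/(32 + z) (S(z) = 1/((30 + 2) + z) = 1/(32 + z))
L(x) = 1 + 112/x (L(x) = 112/x + 1 = 1 + 112/x)
L(119) - S(-209) = (112 + 119)/119 - 1/(32 - 209) = (1/119)*231 - 1/(-177) = 33/17 - 1*(-1/177) = 33/17 + 1/177 = 5858/3009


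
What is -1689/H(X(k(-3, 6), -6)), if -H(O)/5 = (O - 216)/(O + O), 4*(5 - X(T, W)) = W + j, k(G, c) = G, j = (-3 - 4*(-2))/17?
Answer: -1476186/71255 ≈ -20.717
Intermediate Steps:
j = 5/17 (j = (-3 + 8)*(1/17) = 5*(1/17) = 5/17 ≈ 0.29412)
X(T, W) = 335/68 - W/4 (X(T, W) = 5 - (W + 5/17)/4 = 5 - (5/17 + W)/4 = 5 + (-5/68 - W/4) = 335/68 - W/4)
H(O) = -5*(-216 + O)/(2*O) (H(O) = -5*(O - 216)/(O + O) = -5*(-216 + O)/(2*O))
-1689/H(X(k(-3, 6), -6)) = -1689/(-5/2 + 540/(335/68 - ¼*(-6))) = -1689/(-5/2 + 540/(335/68 + 3/2)) = -1689/(-5/2 + 540/(437/68)) = -1689/(-5/2 + 540*(68/437)) = -1689/(-5/2 + 36720/437) = -1689/71255/874 = -1689*874/71255 = -1476186/71255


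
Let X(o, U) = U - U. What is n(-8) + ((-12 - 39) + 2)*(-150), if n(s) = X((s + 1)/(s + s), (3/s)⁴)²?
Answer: 7350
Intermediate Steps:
X(o, U) = 0
n(s) = 0 (n(s) = 0² = 0)
n(-8) + ((-12 - 39) + 2)*(-150) = 0 + ((-12 - 39) + 2)*(-150) = 0 + (-51 + 2)*(-150) = 0 - 49*(-150) = 0 + 7350 = 7350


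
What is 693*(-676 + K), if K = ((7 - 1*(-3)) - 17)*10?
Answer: -516978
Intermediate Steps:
K = -70 (K = ((7 + 3) - 17)*10 = (10 - 17)*10 = -7*10 = -70)
693*(-676 + K) = 693*(-676 - 70) = 693*(-746) = -516978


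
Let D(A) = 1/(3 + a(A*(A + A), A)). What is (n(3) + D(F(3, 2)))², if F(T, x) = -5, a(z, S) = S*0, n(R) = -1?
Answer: 4/9 ≈ 0.44444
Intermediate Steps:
a(z, S) = 0
D(A) = ⅓ (D(A) = 1/(3 + 0) = 1/3 = ⅓)
(n(3) + D(F(3, 2)))² = (-1 + ⅓)² = (-⅔)² = 4/9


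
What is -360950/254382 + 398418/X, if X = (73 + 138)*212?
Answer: 21301088069/2844753906 ≈ 7.4878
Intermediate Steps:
X = 44732 (X = 211*212 = 44732)
-360950/254382 + 398418/X = -360950/254382 + 398418/44732 = -360950*1/254382 + 398418*(1/44732) = -180475/127191 + 199209/22366 = 21301088069/2844753906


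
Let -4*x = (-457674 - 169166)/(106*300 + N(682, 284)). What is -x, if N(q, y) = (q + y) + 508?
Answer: -78355/16637 ≈ -4.7097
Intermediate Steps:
N(q, y) = 508 + q + y
x = 78355/16637 (x = -(-457674 - 169166)/(4*(106*300 + (508 + 682 + 284))) = -(-156710)/(31800 + 1474) = -(-156710)/33274 = -1/4*(-313420/16637) = 78355/16637 ≈ 4.7097)
-x = -1*78355/16637 = -78355/16637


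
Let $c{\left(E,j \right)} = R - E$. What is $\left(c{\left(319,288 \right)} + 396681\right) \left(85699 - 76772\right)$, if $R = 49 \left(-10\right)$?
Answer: $3533949344$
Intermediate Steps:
$R = -490$
$c{\left(E,j \right)} = -490 - E$
$\left(c{\left(319,288 \right)} + 396681\right) \left(85699 - 76772\right) = \left(\left(-490 - 319\right) + 396681\right) \left(85699 - 76772\right) = \left(\left(-490 - 319\right) + 396681\right) 8927 = \left(-809 + 396681\right) 8927 = 395872 \cdot 8927 = 3533949344$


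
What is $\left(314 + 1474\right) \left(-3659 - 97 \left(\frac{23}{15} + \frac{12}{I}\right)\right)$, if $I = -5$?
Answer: $- \frac{31959904}{5} \approx -6.392 \cdot 10^{6}$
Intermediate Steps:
$\left(314 + 1474\right) \left(-3659 - 97 \left(\frac{23}{15} + \frac{12}{I}\right)\right) = \left(314 + 1474\right) \left(-3659 - 97 \left(\frac{23}{15} + \frac{12}{-5}\right)\right) = 1788 \left(-3659 - 97 \left(23 \cdot \frac{1}{15} + 12 \left(- \frac{1}{5}\right)\right)\right) = 1788 \left(-3659 - 97 \left(\frac{23}{15} - \frac{12}{5}\right)\right) = 1788 \left(-3659 - - \frac{1261}{15}\right) = 1788 \left(-3659 + \frac{1261}{15}\right) = 1788 \left(- \frac{53624}{15}\right) = - \frac{31959904}{5}$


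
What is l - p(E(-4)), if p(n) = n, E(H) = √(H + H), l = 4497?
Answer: 4497 - 2*I*√2 ≈ 4497.0 - 2.8284*I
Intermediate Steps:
E(H) = √2*√H (E(H) = √(2*H) = √2*√H)
l - p(E(-4)) = 4497 - √2*√(-4) = 4497 - √2*2*I = 4497 - 2*I*√2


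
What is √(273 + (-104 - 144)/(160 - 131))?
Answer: √222401/29 ≈ 16.262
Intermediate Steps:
√(273 + (-104 - 144)/(160 - 131)) = √(273 - 248/29) = √(7669/29) = √222401/29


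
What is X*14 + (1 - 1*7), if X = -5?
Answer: -76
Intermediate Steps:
X*14 + (1 - 1*7) = -5*14 + (1 - 1*7) = -70 + (1 - 7) = -70 - 6 = -76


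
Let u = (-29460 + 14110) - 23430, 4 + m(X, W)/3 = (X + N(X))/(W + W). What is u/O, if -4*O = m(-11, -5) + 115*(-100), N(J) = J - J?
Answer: -221600/16441 ≈ -13.479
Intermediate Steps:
N(J) = 0
m(X, W) = -12 + 3*X/(2*W) (m(X, W) = -12 + 3*((X + 0)/(W + W)) = -12 + 3*(X/((2*W))) = -12 + 3*(X*(1/(2*W))) = -12 + 3*(X/(2*W)) = -12 + 3*X/(2*W))
u = -38780 (u = -15350 - 23430 = -38780)
O = 115087/40 (O = -((-12 + (3/2)*(-11)/(-5)) + 115*(-100))/4 = -((-12 + (3/2)*(-11)*(-⅕)) - 11500)/4 = -((-12 + 33/10) - 11500)/4 = -(-87/10 - 11500)/4 = -¼*(-115087/10) = 115087/40 ≈ 2877.2)
u/O = -38780/115087/40 = -38780*40/115087 = -221600/16441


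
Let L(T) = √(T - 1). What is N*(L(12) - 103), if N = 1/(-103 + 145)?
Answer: -103/42 + √11/42 ≈ -2.3734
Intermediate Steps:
L(T) = √(-1 + T)
N = 1/42 ≈ 0.023810
N*(L(12) - 103) = (√(-1 + 12) - 103)/42 = (√11 - 103)/42 = (-103 + √11)/42 = -103/42 + √11/42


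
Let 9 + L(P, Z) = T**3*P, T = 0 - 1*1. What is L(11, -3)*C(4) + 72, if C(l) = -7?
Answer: 212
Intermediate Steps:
T = -1 (T = 0 - 1 = -1)
L(P, Z) = -9 - P (L(P, Z) = -9 + (-1)**3*P = -9 - P)
L(11, -3)*C(4) + 72 = (-9 - 1*11)*(-7) + 72 = (-9 - 11)*(-7) + 72 = -20*(-7) + 72 = 140 + 72 = 212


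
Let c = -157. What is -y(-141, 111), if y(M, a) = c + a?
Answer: 46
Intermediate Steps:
y(M, a) = -157 + a
-y(-141, 111) = -(-157 + 111) = -1*(-46) = 46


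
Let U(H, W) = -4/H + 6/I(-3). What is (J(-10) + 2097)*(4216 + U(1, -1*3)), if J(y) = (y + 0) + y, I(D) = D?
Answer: 8744170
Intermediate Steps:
U(H, W) = -2 - 4/H (U(H, W) = -4/H + 6/(-3) = -4/H + 6*(-⅓) = -4/H - 2 = -2 - 4/H)
J(y) = 2*y (J(y) = y + y = 2*y)
(J(-10) + 2097)*(4216 + U(1, -1*3)) = (2*(-10) + 2097)*(4216 + (-2 - 4/1)) = (-20 + 2097)*(4216 + (-2 - 4*1)) = 2077*(4216 + (-2 - 4)) = 2077*(4216 - 6) = 2077*4210 = 8744170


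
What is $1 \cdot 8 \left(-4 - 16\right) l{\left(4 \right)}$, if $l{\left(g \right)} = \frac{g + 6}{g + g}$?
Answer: $-200$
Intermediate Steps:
$l{\left(g \right)} = \frac{6 + g}{2 g}$
$1 \cdot 8 \left(-4 - 16\right) l{\left(4 \right)} = 1 \cdot 8 \left(-4 - 16\right) \frac{6 + 4}{2 \cdot 4} = 8 \left(-4 - 16\right) \frac{1}{2} \cdot \frac{1}{4} \cdot 10 = 8 \left(-20\right) \frac{5}{4} = \left(-160\right) \frac{5}{4} = -200$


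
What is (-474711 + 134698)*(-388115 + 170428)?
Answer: 74016409931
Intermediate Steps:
(-474711 + 134698)*(-388115 + 170428) = -340013*(-217687) = 74016409931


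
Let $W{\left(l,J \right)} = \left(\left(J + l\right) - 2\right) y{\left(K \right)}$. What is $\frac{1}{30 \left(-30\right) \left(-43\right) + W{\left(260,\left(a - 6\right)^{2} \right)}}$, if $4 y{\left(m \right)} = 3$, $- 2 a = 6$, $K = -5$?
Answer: $\frac{4}{155817} \approx 2.5671 \cdot 10^{-5}$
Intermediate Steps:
$a = -3$ ($a = \left(- \frac{1}{2}\right) 6 = -3$)
$y{\left(m \right)} = \frac{3}{4}$ ($y{\left(m \right)} = \frac{1}{4} \cdot 3 = \frac{3}{4}$)
$W{\left(l,J \right)} = - \frac{3}{2} + \frac{3 J}{4} + \frac{3 l}{4}$ ($W{\left(l,J \right)} = \left(\left(J + l\right) - 2\right) \frac{3}{4} = \left(-2 + J + l\right) \frac{3}{4} = - \frac{3}{2} + \frac{3 J}{4} + \frac{3 l}{4}$)
$\frac{1}{30 \left(-30\right) \left(-43\right) + W{\left(260,\left(a - 6\right)^{2} \right)}} = \frac{1}{30 \left(-30\right) \left(-43\right) + \left(- \frac{3}{2} + \frac{3 \left(-3 - 6\right)^{2}}{4} + \frac{3}{4} \cdot 260\right)} = \frac{1}{\left(-900\right) \left(-43\right) + \left(- \frac{3}{2} + \frac{3 \left(-9\right)^{2}}{4} + 195\right)} = \frac{1}{38700 + \left(- \frac{3}{2} + \frac{3}{4} \cdot 81 + 195\right)} = \frac{1}{38700 + \left(- \frac{3}{2} + \frac{243}{4} + 195\right)} = \frac{1}{38700 + \frac{1017}{4}} = \frac{1}{\frac{155817}{4}} = \frac{4}{155817}$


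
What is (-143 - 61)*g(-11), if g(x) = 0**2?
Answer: 0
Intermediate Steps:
g(x) = 0
(-143 - 61)*g(-11) = (-143 - 61)*0 = -204*0 = 0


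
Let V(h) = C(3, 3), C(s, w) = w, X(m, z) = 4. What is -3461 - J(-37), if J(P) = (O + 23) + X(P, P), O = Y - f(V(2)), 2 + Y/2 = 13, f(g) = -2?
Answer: -3512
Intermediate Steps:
V(h) = 3
Y = 22 (Y = -4 + 2*13 = -4 + 26 = 22)
O = 24 (O = 22 - 1*(-2) = 22 + 2 = 24)
J(P) = 51 (J(P) = (24 + 23) + 4 = 47 + 4 = 51)
-3461 - J(-37) = -3461 - 1*51 = -3461 - 51 = -3512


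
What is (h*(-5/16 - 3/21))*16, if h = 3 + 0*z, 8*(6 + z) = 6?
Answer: -153/7 ≈ -21.857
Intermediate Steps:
z = -21/4 (z = -6 + (1/8)*6 = -6 + 3/4 = -21/4 ≈ -5.2500)
h = 3 (h = 3 + 0*(-21/4) = 3 + 0 = 3)
(h*(-5/16 - 3/21))*16 = (3*(-5/16 - 3/21))*16 = (3*(-5*1/16 - 3*1/21))*16 = (3*(-5/16 - 1/7))*16 = (3*(-51/112))*16 = -153/112*16 = -153/7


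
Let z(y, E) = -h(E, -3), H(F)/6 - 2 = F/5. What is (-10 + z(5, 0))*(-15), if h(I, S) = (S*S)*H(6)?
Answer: 2742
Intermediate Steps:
H(F) = 12 + 6*F/5 (H(F) = 12 + 6*(F/5) = 12 + 6*F/5)
h(I, S) = 96*S²/5 (h(I, S) = (S*S)*(12 + (6/5)*6) = S²*(12 + 36/5) = S²*(96/5) = 96*S²/5)
z(y, E) = -864/5 (z(y, E) = -96*(-3)²/5 = -96*9/5 = -1*864/5 = -864/5)
(-10 + z(5, 0))*(-15) = (-10 - 864/5)*(-15) = -914/5*(-15) = 2742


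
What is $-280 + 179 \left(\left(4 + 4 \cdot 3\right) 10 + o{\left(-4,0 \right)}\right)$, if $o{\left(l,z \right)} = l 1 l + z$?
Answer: $31224$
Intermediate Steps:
$o{\left(l,z \right)} = z + l^{2}$ ($o{\left(l,z \right)} = l l + z = l^{2} + z = z + l^{2}$)
$-280 + 179 \left(\left(4 + 4 \cdot 3\right) 10 + o{\left(-4,0 \right)}\right) = -280 + 179 \left(\left(4 + 4 \cdot 3\right) 10 + \left(0 + \left(-4\right)^{2}\right)\right) = -280 + 179 \left(\left(4 + 12\right) 10 + \left(0 + 16\right)\right) = -280 + 179 \left(16 \cdot 10 + 16\right) = -280 + 179 \left(160 + 16\right) = -280 + 179 \cdot 176 = -280 + 31504 = 31224$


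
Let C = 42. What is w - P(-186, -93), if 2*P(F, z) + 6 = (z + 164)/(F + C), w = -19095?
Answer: -5498425/288 ≈ -19092.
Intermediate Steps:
P(F, z) = -3 + (164 + z)/(2*(42 + F)) (P(F, z) = -3 + ((z + 164)/(F + 42))/2 = -3 + ((164 + z)/(42 + F))/2 = -3 + (164 + z)/(2*(42 + F)))
w - P(-186, -93) = -19095 - (-88 - 93 - 6*(-186))/(2*(42 - 186)) = -19095 - (-88 - 93 + 1116)/(2*(-144)) = -19095 - (-1)*935/(2*144) = -19095 - 1*(-935/288) = -19095 + 935/288 = -5498425/288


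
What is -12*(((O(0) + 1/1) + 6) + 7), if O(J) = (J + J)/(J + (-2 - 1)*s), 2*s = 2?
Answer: -168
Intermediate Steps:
s = 1 (s = (½)*2 = 1)
O(J) = 2*J/(-3 + J) (O(J) = (J + J)/(J + (-2 - 1)*1) = (2*J)/(J - 3*1) = (2*J)/(J - 3) = (2*J)/(-3 + J) = 2*J/(-3 + J))
-12*(((O(0) + 1/1) + 6) + 7) = -12*(((2*0/(-3 + 0) + 1/1) + 6) + 7) = -12*(((2*0/(-3) + 1) + 6) + 7) = -12*(((2*0*(-⅓) + 1) + 6) + 7) = -12*(((0 + 1) + 6) + 7) = -12*((1 + 6) + 7) = -12*(7 + 7) = -12*14 = -168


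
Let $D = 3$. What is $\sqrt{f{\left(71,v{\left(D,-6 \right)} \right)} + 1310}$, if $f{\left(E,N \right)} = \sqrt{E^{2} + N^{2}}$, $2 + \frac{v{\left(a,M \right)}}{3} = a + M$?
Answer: $\sqrt{1310 + \sqrt{5266}} \approx 37.183$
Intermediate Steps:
$v{\left(a,M \right)} = -6 + 3 M + 3 a$ ($v{\left(a,M \right)} = -6 + 3 \left(a + M\right) = -6 + 3 \left(M + a\right) = -6 + \left(3 M + 3 a\right) = -6 + 3 M + 3 a$)
$\sqrt{f{\left(71,v{\left(D,-6 \right)} \right)} + 1310} = \sqrt{\sqrt{71^{2} + \left(-6 + 3 \left(-6\right) + 3 \cdot 3\right)^{2}} + 1310} = \sqrt{\sqrt{5041 + \left(-6 - 18 + 9\right)^{2}} + 1310} = \sqrt{\sqrt{5041 + \left(-15\right)^{2}} + 1310} = \sqrt{\sqrt{5041 + 225} + 1310} = \sqrt{\sqrt{5266} + 1310} = \sqrt{1310 + \sqrt{5266}}$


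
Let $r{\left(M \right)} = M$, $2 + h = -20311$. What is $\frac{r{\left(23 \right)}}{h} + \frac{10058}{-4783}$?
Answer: $- \frac{204418163}{97157079} \approx -2.104$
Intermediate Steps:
$h = -20313$ ($h = -2 - 20311 = -20313$)
$\frac{r{\left(23 \right)}}{h} + \frac{10058}{-4783} = \frac{23}{-20313} + \frac{10058}{-4783} = 23 \left(- \frac{1}{20313}\right) + 10058 \left(- \frac{1}{4783}\right) = - \frac{23}{20313} - \frac{10058}{4783} = - \frac{204418163}{97157079}$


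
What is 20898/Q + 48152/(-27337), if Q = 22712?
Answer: -261169799/310438972 ≈ -0.84129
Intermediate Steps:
20898/Q + 48152/(-27337) = 20898/22712 + 48152/(-27337) = 20898*(1/22712) + 48152*(-1/27337) = 10449/11356 - 48152/27337 = -261169799/310438972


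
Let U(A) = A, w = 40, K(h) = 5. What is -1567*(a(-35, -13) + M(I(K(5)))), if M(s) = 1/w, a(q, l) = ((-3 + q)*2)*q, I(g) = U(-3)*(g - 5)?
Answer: -166730367/40 ≈ -4.1683e+6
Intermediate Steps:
I(g) = 15 - 3*g (I(g) = -3*(g - 5) = -3*(-5 + g) = 15 - 3*g)
a(q, l) = q*(-6 + 2*q) (a(q, l) = (-6 + 2*q)*q = q*(-6 + 2*q))
M(s) = 1/40
-1567*(a(-35, -13) + M(I(K(5)))) = -1567*(2*(-35)*(-3 - 35) + 1/40) = -1567*(2*(-35)*(-38) + 1/40) = -1567*(2660 + 1/40) = -1567*106401/40 = -166730367/40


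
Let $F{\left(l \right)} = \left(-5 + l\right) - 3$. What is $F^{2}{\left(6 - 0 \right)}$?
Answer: $4$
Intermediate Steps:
$F{\left(l \right)} = -8 + l$
$F^{2}{\left(6 - 0 \right)} = \left(-8 + \left(6 - 0\right)\right)^{2} = \left(-8 + \left(6 + 0\right)\right)^{2} = \left(-8 + 6\right)^{2} = \left(-2\right)^{2} = 4$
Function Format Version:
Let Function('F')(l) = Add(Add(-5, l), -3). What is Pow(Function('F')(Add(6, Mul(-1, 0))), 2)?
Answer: 4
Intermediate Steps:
Function('F')(l) = Add(-8, l)
Pow(Function('F')(Add(6, Mul(-1, 0))), 2) = Pow(Add(-8, Add(6, Mul(-1, 0))), 2) = Pow(Add(-8, Add(6, 0)), 2) = Pow(Add(-8, 6), 2) = Pow(-2, 2) = 4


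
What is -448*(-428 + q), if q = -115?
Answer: 243264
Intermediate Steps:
-448*(-428 + q) = -448*(-428 - 115) = -448*(-543) = 243264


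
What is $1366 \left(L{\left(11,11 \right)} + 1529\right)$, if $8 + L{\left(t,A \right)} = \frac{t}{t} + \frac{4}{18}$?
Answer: $\frac{18714200}{9} \approx 2.0794 \cdot 10^{6}$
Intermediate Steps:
$L{\left(t,A \right)} = - \frac{61}{9}$ ($L{\left(t,A \right)} = -8 + \left(\frac{t}{t} + \frac{4}{18}\right) = -8 + \left(1 + 4 \cdot \frac{1}{18}\right) = -8 + \left(1 + \frac{2}{9}\right) = -8 + \frac{11}{9} = - \frac{61}{9}$)
$1366 \left(L{\left(11,11 \right)} + 1529\right) = 1366 \left(- \frac{61}{9} + 1529\right) = 1366 \cdot \frac{13700}{9} = \frac{18714200}{9}$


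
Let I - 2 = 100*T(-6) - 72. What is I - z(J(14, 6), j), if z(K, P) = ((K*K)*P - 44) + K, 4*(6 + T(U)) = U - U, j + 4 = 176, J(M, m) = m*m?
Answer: -223574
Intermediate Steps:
J(M, m) = m**2
j = 172 (j = -4 + 176 = 172)
T(U) = -6 (T(U) = -6 + (U - U)/4 = -6 + (1/4)*0 = -6 + 0 = -6)
z(K, P) = -44 + K + P*K**2 (z(K, P) = (K**2*P - 44) + K = (P*K**2 - 44) + K = (-44 + P*K**2) + K = -44 + K + P*K**2)
I = -670 (I = 2 + (100*(-6) - 72) = 2 + (-600 - 72) = 2 - 672 = -670)
I - z(J(14, 6), j) = -670 - (-44 + 6**2 + 172*(6**2)**2) = -670 - (-44 + 36 + 172*36**2) = -670 - (-44 + 36 + 172*1296) = -670 - (-44 + 36 + 222912) = -670 - 1*222904 = -670 - 222904 = -223574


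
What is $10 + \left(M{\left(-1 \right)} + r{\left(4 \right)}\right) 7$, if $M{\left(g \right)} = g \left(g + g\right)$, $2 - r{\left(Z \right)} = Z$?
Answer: $10$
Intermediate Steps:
$r{\left(Z \right)} = 2 - Z$
$M{\left(g \right)} = 2 g^{2}$ ($M{\left(g \right)} = g 2 g = 2 g^{2}$)
$10 + \left(M{\left(-1 \right)} + r{\left(4 \right)}\right) 7 = 10 + \left(2 \left(-1\right)^{2} + \left(2 - 4\right)\right) 7 = 10 + \left(2 \cdot 1 + \left(2 - 4\right)\right) 7 = 10 + \left(2 - 2\right) 7 = 10 + 0 \cdot 7 = 10 + 0 = 10$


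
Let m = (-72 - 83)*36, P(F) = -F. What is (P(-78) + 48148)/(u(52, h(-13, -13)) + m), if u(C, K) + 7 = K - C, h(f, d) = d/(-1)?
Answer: -24113/2813 ≈ -8.5720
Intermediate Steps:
h(f, d) = -d (h(f, d) = d*(-1) = -d)
u(C, K) = -7 + K - C (u(C, K) = -7 + (K - C) = -7 + K - C)
m = -5580 (m = -155*36 = -5580)
(P(-78) + 48148)/(u(52, h(-13, -13)) + m) = (-1*(-78) + 48148)/((-7 - 1*(-13) - 1*52) - 5580) = (78 + 48148)/((-7 + 13 - 52) - 5580) = 48226/(-46 - 5580) = 48226/(-5626) = 48226*(-1/5626) = -24113/2813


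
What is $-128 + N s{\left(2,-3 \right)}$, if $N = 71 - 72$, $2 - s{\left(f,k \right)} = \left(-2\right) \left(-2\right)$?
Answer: $-126$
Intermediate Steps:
$s{\left(f,k \right)} = -2$ ($s{\left(f,k \right)} = 2 - \left(-2\right) \left(-2\right) = 2 - 4 = -2$)
$N = -1$ ($N = 71 - 72 = -1$)
$-128 + N s{\left(2,-3 \right)} = -128 - -2 = -128 + 2 = -126$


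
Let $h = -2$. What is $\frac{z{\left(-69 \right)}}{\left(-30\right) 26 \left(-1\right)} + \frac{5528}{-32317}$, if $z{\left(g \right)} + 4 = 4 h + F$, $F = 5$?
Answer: $- \frac{4538059}{25207260} \approx -0.18003$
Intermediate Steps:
$z{\left(g \right)} = -7$ ($z{\left(g \right)} = -4 + \left(4 \left(-2\right) + 5\right) = -4 + \left(-8 + 5\right) = -4 - 3 = -7$)
$\frac{z{\left(-69 \right)}}{\left(-30\right) 26 \left(-1\right)} + \frac{5528}{-32317} = - \frac{7}{\left(-30\right) 26 \left(-1\right)} + \frac{5528}{-32317} = - \frac{7}{\left(-780\right) \left(-1\right)} + 5528 \left(- \frac{1}{32317}\right) = - \frac{7}{780} - \frac{5528}{32317} = - \frac{4538059}{25207260}$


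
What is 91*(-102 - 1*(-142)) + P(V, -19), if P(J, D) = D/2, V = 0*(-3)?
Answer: 7261/2 ≈ 3630.5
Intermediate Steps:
V = 0
P(J, D) = D/2 (P(J, D) = D*(½) = D/2)
91*(-102 - 1*(-142)) + P(V, -19) = 91*(-102 - 1*(-142)) + (½)*(-19) = 91*(-102 + 142) - 19/2 = 91*40 - 19/2 = 3640 - 19/2 = 7261/2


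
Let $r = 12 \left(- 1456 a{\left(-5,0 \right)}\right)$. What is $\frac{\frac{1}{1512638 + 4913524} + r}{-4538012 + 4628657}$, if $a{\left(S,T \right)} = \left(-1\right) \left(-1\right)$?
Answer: $- \frac{112277902463}{582499454490} \approx -0.19275$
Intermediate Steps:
$a{\left(S,T \right)} = 1$
$r = -17472$ ($r = 12 \left(\left(-1456\right) 1\right) = 12 \left(-1456\right) = -17472$)
$\frac{\frac{1}{1512638 + 4913524} + r}{-4538012 + 4628657} = \frac{\frac{1}{1512638 + 4913524} - 17472}{-4538012 + 4628657} = \frac{\frac{1}{6426162} - 17472}{90645} = \left(\frac{1}{6426162} - 17472\right) \frac{1}{90645} = \left(- \frac{112277902463}{6426162}\right) \frac{1}{90645} = - \frac{112277902463}{582499454490}$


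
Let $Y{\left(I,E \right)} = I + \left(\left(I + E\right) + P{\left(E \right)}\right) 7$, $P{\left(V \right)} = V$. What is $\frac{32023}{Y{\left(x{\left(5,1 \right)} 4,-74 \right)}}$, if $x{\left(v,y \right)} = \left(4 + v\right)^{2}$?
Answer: $\frac{32023}{1556} \approx 20.58$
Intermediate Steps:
$Y{\left(I,E \right)} = 8 I + 14 E$ ($Y{\left(I,E \right)} = I + \left(\left(I + E\right) + E\right) 7 = I + \left(\left(E + I\right) + E\right) 7 = I + \left(I + 2 E\right) 7 = I + \left(7 I + 14 E\right) = 8 I + 14 E$)
$\frac{32023}{Y{\left(x{\left(5,1 \right)} 4,-74 \right)}} = \frac{32023}{8 \left(4 + 5\right)^{2} \cdot 4 + 14 \left(-74\right)} = \frac{32023}{8 \cdot 9^{2} \cdot 4 - 1036} = \frac{32023}{8 \cdot 81 \cdot 4 - 1036} = \frac{32023}{8 \cdot 324 - 1036} = \frac{32023}{2592 - 1036} = \frac{32023}{1556}$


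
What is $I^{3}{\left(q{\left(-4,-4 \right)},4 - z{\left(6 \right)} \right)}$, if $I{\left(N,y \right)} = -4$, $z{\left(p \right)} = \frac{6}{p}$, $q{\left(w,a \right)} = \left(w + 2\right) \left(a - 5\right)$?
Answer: $-64$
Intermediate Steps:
$q{\left(w,a \right)} = \left(-5 + a\right) \left(2 + w\right)$ ($q{\left(w,a \right)} = \left(2 + w\right) \left(-5 + a\right) = \left(-5 + a\right) \left(2 + w\right)$)
$I^{3}{\left(q{\left(-4,-4 \right)},4 - z{\left(6 \right)} \right)} = \left(-4\right)^{3} = -64$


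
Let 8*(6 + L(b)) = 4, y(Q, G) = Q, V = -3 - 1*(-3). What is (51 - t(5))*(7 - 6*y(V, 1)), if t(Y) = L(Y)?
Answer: 791/2 ≈ 395.50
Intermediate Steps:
V = 0 (V = -3 + 3 = 0)
L(b) = -11/2 (L(b) = -6 + (⅛)*4 = -6 + ½ = -11/2)
t(Y) = -11/2
(51 - t(5))*(7 - 6*y(V, 1)) = (51 - 1*(-11/2))*(7 - 6*0) = (51 + 11/2)*(7 + 0) = (113/2)*7 = 791/2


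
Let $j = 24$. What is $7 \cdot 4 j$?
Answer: $672$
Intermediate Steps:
$7 \cdot 4 j = 7 \cdot 4 \cdot 24 = 28 \cdot 24 = 672$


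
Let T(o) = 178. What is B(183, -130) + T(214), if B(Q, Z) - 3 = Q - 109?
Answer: 255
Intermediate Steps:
B(Q, Z) = -106 + Q (B(Q, Z) = 3 + (Q - 109) = 3 + (-109 + Q) = -106 + Q)
B(183, -130) + T(214) = (-106 + 183) + 178 = 77 + 178 = 255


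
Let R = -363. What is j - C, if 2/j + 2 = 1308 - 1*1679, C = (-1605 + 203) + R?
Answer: 658343/373 ≈ 1765.0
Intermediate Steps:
C = -1765 (C = (-1605 + 203) - 363 = -1402 - 363 = -1765)
j = -2/373 (j = 2/(-2 + (1308 - 1*1679)) = 2/(-2 + (1308 - 1679)) = 2/(-2 - 371) = 2/(-373) = 2*(-1/373) = -2/373 ≈ -0.0053619)
j - C = -2/373 - 1*(-1765) = -2/373 + 1765 = 658343/373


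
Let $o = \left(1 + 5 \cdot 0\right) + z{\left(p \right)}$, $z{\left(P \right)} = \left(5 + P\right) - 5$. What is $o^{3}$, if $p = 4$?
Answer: $125$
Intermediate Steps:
$z{\left(P \right)} = P$
$o = 5$ ($o = \left(1 + 5 \cdot 0\right) + 4 = \left(1 + 0\right) + 4 = 1 + 4 = 5$)
$o^{3} = 5^{3} = 125$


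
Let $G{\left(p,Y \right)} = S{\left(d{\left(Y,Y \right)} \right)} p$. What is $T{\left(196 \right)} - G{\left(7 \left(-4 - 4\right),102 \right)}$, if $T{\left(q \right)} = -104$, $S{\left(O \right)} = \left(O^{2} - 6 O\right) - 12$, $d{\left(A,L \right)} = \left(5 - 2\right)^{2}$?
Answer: $736$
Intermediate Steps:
$d{\left(A,L \right)} = 9$ ($d{\left(A,L \right)} = 3^{2} = 9$)
$S{\left(O \right)} = -12 + O^{2} - 6 O$
$G{\left(p,Y \right)} = 15 p$ ($G{\left(p,Y \right)} = \left(-12 + 9^{2} - 54\right) p = \left(-12 + 81 - 54\right) p = 15 p$)
$T{\left(196 \right)} - G{\left(7 \left(-4 - 4\right),102 \right)} = -104 - 15 \cdot 7 \left(-4 - 4\right) = -104 - 15 \cdot 7 \left(-8\right) = -104 - 15 \left(-56\right) = -104 - -840 = -104 + 840 = 736$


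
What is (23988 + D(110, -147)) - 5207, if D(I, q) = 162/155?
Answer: 2911217/155 ≈ 18782.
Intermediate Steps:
D(I, q) = 162/155 (D(I, q) = 162*(1/155) = 162/155)
(23988 + D(110, -147)) - 5207 = (23988 + 162/155) - 5207 = 3718302/155 - 5207 = 2911217/155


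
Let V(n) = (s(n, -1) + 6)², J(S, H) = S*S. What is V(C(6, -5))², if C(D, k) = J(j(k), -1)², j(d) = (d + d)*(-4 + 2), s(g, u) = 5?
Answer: 14641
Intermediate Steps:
j(d) = -4*d (j(d) = (2*d)*(-2) = -4*d)
J(S, H) = S²
C(D, k) = 256*k⁴ (C(D, k) = ((-4*k)²)² = (16*k²)² = 256*k⁴)
V(n) = 121 (V(n) = (5 + 6)² = 11² = 121)
V(C(6, -5))² = 121² = 14641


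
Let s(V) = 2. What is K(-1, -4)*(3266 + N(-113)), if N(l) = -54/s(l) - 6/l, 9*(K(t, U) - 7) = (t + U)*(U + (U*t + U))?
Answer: 30379079/1017 ≈ 29871.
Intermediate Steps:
K(t, U) = 7 + (U + t)*(2*U + U*t)/9 (K(t, U) = 7 + ((t + U)*(U + (U*t + U)))/9 = 7 + ((U + t)*(U + (U + U*t)))/9 = 7 + ((U + t)*(2*U + U*t))/9 = 7 + (U + t)*(2*U + U*t)/9)
N(l) = -27 - 6/l (N(l) = -54/2 - 6/l = -54*½ - 6/l = -27 - 6/l)
K(-1, -4)*(3266 + N(-113)) = (7 + (2/9)*(-4)² + (⅑)*(-4)*(-1)² + (⅑)*(-1)*(-4)² + (2/9)*(-4)*(-1))*(3266 + (-27 - 6/(-113))) = (7 + (2/9)*16 + (⅑)*(-4)*1 + (⅑)*(-1)*16 + 8/9)*(3266 + (-27 - 6*(-1/113))) = (7 + 32/9 - 4/9 - 16/9 + 8/9)*(3266 + (-27 + 6/113)) = 83*(3266 - 3045/113)/9 = (83/9)*(366013/113) = 30379079/1017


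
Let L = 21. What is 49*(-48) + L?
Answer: -2331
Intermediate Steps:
49*(-48) + L = 49*(-48) + 21 = -2352 + 21 = -2331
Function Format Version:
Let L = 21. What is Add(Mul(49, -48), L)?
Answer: -2331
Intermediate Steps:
Add(Mul(49, -48), L) = Add(Mul(49, -48), 21) = Add(-2352, 21) = -2331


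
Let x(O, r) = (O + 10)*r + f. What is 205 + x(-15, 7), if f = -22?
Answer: 148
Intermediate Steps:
x(O, r) = -22 + r*(10 + O) (x(O, r) = (O + 10)*r - 22 = (10 + O)*r - 22 = r*(10 + O) - 22 = -22 + r*(10 + O))
205 + x(-15, 7) = 205 + (-22 + 10*7 - 15*7) = 205 + (-22 + 70 - 105) = 205 - 57 = 148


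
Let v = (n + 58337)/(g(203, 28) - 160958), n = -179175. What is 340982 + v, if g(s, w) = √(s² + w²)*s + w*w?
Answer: 1165441281875930/3417888677 + 3504302*√857/488269811 ≈ 3.4098e+5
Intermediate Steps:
g(s, w) = w² + s*√(s² + w²) (g(s, w) = s*√(s² + w²) + w² = w² + s*√(s² + w²))
v = -120838/(-160174 + 1421*√857) (v = (-179175 + 58337)/((28² + 203*√(203² + 28²)) - 160958) = -120838/((784 + 203*√(41209 + 784)) - 160958) = -120838/((784 + 203*√41993) - 160958) = -120838/((784 + 203*(7*√857)) - 160958) = -120838/((784 + 1421*√857) - 160958) = -120838/(-160174 + 1421*√857) ≈ 1.0191)
340982 + v = 340982 + (2765015116/3417888677 + 3504302*√857/488269811) = 1165441281875930/3417888677 + 3504302*√857/488269811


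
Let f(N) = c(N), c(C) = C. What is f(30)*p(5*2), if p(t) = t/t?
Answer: 30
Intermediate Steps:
f(N) = N
p(t) = 1
f(30)*p(5*2) = 30*1 = 30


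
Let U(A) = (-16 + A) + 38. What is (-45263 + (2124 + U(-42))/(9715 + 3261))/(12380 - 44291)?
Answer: 73416323/51759642 ≈ 1.4184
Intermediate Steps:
U(A) = 22 + A
(-45263 + (2124 + U(-42))/(9715 + 3261))/(12380 - 44291) = (-45263 + (2124 + (22 - 42))/(9715 + 3261))/(12380 - 44291) = (-45263 + (2124 - 20)/12976)/(-31911) = (-45263 + 2104*(1/12976))*(-1/31911) = (-45263 + 263/1622)*(-1/31911) = -73416323/1622*(-1/31911) = 73416323/51759642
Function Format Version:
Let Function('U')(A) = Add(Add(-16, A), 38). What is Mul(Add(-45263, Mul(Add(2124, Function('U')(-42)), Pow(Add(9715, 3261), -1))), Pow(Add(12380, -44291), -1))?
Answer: Rational(73416323, 51759642) ≈ 1.4184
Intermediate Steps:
Function('U')(A) = Add(22, A)
Mul(Add(-45263, Mul(Add(2124, Function('U')(-42)), Pow(Add(9715, 3261), -1))), Pow(Add(12380, -44291), -1)) = Mul(Add(-45263, Mul(Add(2124, Add(22, -42)), Pow(Add(9715, 3261), -1))), Pow(Add(12380, -44291), -1)) = Mul(Add(-45263, Mul(Add(2124, -20), Pow(12976, -1))), Pow(-31911, -1)) = Mul(Add(-45263, Mul(2104, Rational(1, 12976))), Rational(-1, 31911)) = Mul(Add(-45263, Rational(263, 1622)), Rational(-1, 31911)) = Mul(Rational(-73416323, 1622), Rational(-1, 31911)) = Rational(73416323, 51759642)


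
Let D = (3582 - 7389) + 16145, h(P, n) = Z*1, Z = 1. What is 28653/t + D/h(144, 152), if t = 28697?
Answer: 354092239/28697 ≈ 12339.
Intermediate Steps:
h(P, n) = 1 (h(P, n) = 1*1 = 1)
D = 12338 (D = -3807 + 16145 = 12338)
28653/t + D/h(144, 152) = 28653/28697 + 12338/1 = 28653*(1/28697) + 12338*1 = 28653/28697 + 12338 = 354092239/28697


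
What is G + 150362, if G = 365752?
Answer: 516114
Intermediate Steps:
G + 150362 = 365752 + 150362 = 516114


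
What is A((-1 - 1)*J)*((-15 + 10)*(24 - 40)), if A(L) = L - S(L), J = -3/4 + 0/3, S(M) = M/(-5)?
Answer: 144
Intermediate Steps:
S(M) = -M/5 (S(M) = M*(-1/5) = -M/5)
J = -3/4 (J = -3*1/4 + 0*(1/3) = -3/4 + 0 = -3/4 ≈ -0.75000)
A(L) = 6*L/5 (A(L) = L - (-1)*L/5 = L + L/5 = 6*L/5)
A((-1 - 1)*J)*((-15 + 10)*(24 - 40)) = (6*((-1 - 1)*(-3/4))/5)*((-15 + 10)*(24 - 40)) = (6*(-2*(-3/4))/5)*(-5*(-16)) = ((6/5)*(3/2))*80 = (9/5)*80 = 144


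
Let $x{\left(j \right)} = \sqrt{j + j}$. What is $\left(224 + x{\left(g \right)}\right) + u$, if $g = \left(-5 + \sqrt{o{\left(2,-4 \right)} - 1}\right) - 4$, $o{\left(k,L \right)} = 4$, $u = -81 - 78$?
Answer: $65 + \sqrt{-18 + 2 \sqrt{3}} \approx 65.0 + 3.8126 i$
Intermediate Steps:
$u = -159$
$g = -9 + \sqrt{3}$ ($g = \left(-5 + \sqrt{4 - 1}\right) - 4 = \left(-5 + \sqrt{3}\right) - 4 = -9 + \sqrt{3} \approx -7.268$)
$x{\left(j \right)} = \sqrt{2} \sqrt{j}$ ($x{\left(j \right)} = \sqrt{2 j} = \sqrt{2} \sqrt{j}$)
$\left(224 + x{\left(g \right)}\right) + u = \left(224 + \sqrt{2} \sqrt{-9 + \sqrt{3}}\right) - 159 = 65 + \sqrt{2} \sqrt{-9 + \sqrt{3}}$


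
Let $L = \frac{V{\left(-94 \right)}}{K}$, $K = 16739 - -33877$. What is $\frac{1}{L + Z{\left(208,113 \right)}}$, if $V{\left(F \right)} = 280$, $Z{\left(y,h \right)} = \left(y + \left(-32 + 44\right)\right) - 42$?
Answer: $\frac{6327}{1126241} \approx 0.0056178$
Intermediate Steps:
$Z{\left(y,h \right)} = -30 + y$ ($Z{\left(y,h \right)} = \left(y + 12\right) - 42 = \left(12 + y\right) - 42 = -30 + y$)
$K = 50616$ ($K = 16739 + 33877 = 50616$)
$L = \frac{35}{6327}$ ($L = \frac{280}{50616} = 280 \cdot \frac{1}{50616} = \frac{35}{6327} \approx 0.0055318$)
$\frac{1}{L + Z{\left(208,113 \right)}} = \frac{1}{\frac{35}{6327} + \left(-30 + 208\right)} = \frac{1}{\frac{35}{6327} + 178} = \frac{1}{\frac{1126241}{6327}} = \frac{6327}{1126241}$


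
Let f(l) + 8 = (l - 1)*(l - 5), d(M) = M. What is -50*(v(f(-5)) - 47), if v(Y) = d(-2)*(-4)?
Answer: 1950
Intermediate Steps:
f(l) = -8 + (-1 + l)*(-5 + l) (f(l) = -8 + (l - 1)*(l - 5) = -8 + (-1 + l)*(-5 + l))
v(Y) = 8 (v(Y) = -2*(-4) = 8)
-50*(v(f(-5)) - 47) = -50*(8 - 47) = -50*(-39) = 1950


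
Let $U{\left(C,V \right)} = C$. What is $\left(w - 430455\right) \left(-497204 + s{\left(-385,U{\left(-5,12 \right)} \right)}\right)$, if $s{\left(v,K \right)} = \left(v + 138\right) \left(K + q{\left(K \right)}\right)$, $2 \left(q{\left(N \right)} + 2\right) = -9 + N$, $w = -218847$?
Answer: $320590265292$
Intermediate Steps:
$q{\left(N \right)} = - \frac{13}{2} + \frac{N}{2}$ ($q{\left(N \right)} = -2 + \frac{-9 + N}{2} = -2 + \left(- \frac{9}{2} + \frac{N}{2}\right) = - \frac{13}{2} + \frac{N}{2}$)
$s{\left(v,K \right)} = \left(138 + v\right) \left(- \frac{13}{2} + \frac{3 K}{2}\right)$ ($s{\left(v,K \right)} = \left(v + 138\right) \left(K + \left(- \frac{13}{2} + \frac{K}{2}\right)\right) = \left(138 + v\right) \left(- \frac{13}{2} + \frac{3 K}{2}\right)$)
$\left(w - 430455\right) \left(-497204 + s{\left(-385,U{\left(-5,12 \right)} \right)}\right) = \left(-218847 - 430455\right) \left(-497204 + \left(-897 + 207 \left(-5\right) - - \frac{5005}{2} + \frac{3}{2} \left(-5\right) \left(-385\right)\right)\right) = - 649302 \left(-497204 + \left(-897 - 1035 + \frac{5005}{2} + \frac{5775}{2}\right)\right) = - 649302 \left(-497204 + 3458\right) = \left(-649302\right) \left(-493746\right) = 320590265292$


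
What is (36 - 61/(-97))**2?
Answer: 12623809/9409 ≈ 1341.7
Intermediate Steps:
(36 - 61/(-97))**2 = (36 - 61*(-1/97))**2 = (36 + 61/97)**2 = (3553/97)**2 = 12623809/9409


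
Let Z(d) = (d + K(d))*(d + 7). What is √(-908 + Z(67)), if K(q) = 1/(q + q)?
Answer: √18182929/67 ≈ 63.644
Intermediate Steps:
K(q) = 1/(2*q)
Z(d) = (7 + d)*(d + 1/(2*d)) (Z(d) = (d + 1/(2*d))*(d + 7) = (d + 1/(2*d))*(7 + d) = (7 + d)*(d + 1/(2*d)))
√(-908 + Z(67)) = √(-908 + (½ + 67² + 7*67 + (7/2)/67)) = √(-908 + (½ + 4489 + 469 + (7/2)*(1/67))) = √(-908 + (½ + 4489 + 469 + 7/134)) = √(-908 + 332223/67) = √(271387/67) = √18182929/67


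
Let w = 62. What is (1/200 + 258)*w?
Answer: 1599631/100 ≈ 15996.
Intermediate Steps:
(1/200 + 258)*w = (1/200 + 258)*62 = (51601/200)*62 = 1599631/100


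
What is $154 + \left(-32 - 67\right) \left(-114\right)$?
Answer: $11440$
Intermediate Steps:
$154 + \left(-32 - 67\right) \left(-114\right) = 154 - -11286 = 154 + 11286 = 11440$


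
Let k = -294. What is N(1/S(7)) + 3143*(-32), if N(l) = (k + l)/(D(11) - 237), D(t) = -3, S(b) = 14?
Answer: -67586249/672 ≈ -1.0057e+5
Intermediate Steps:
N(l) = 49/40 - l/240 (N(l) = (-294 + l)/(-3 - 237) = (-294 + l)/(-240) = (-294 + l)*(-1/240) = 49/40 - l/240)
N(1/S(7)) + 3143*(-32) = (49/40 - 1/240/14) + 3143*(-32) = (49/40 - 1/240*1/14) - 100576 = (49/40 - 1/3360) - 100576 = 823/672 - 100576 = -67586249/672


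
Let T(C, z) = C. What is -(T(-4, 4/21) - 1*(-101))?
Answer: -97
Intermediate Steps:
-(T(-4, 4/21) - 1*(-101)) = -(-4 - 1*(-101)) = -(-4 + 101) = -1*97 = -97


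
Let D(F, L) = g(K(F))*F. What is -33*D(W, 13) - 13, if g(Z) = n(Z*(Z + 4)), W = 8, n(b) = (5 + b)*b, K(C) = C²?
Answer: -5005879309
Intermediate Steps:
n(b) = b*(5 + b)
g(Z) = Z*(4 + Z)*(5 + Z*(4 + Z)) (g(Z) = (Z*(Z + 4))*(5 + Z*(Z + 4)) = (Z*(4 + Z))*(5 + Z*(4 + Z)) = Z*(4 + Z)*(5 + Z*(4 + Z)))
D(F, L) = F³*(4 + F²)*(5 + F²*(4 + F²)) (D(F, L) = (F²*(4 + F²)*(5 + F²*(4 + F²)))*F = F³*(4 + F²)*(5 + F²*(4 + F²)))
-33*D(W, 13) - 13 = -33*8³*(4 + 8²)*(5 + 8²*(4 + 8²)) - 13 = -16896*(4 + 64)*(5 + 64*(4 + 64)) - 13 = -16896*68*(5 + 64*68) - 13 = -16896*68*(5 + 4352) - 13 = -16896*68*4357 - 13 = -33*151693312 - 13 = -5005879296 - 13 = -5005879309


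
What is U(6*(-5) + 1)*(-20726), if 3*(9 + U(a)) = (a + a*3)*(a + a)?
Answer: -138884926/3 ≈ -4.6295e+7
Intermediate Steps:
U(a) = -9 + 8*a**2/3 (U(a) = -9 + ((a + a*3)*(a + a))/3 = -9 + ((a + 3*a)*(2*a))/3 = -9 + ((4*a)*(2*a))/3 = -9 + (8*a**2)/3 = -9 + 8*a**2/3)
U(6*(-5) + 1)*(-20726) = (-9 + 8*(6*(-5) + 1)**2/3)*(-20726) = (-9 + 8*(-30 + 1)**2/3)*(-20726) = (-9 + (8/3)*(-29)**2)*(-20726) = (-9 + (8/3)*841)*(-20726) = (-9 + 6728/3)*(-20726) = (6701/3)*(-20726) = -138884926/3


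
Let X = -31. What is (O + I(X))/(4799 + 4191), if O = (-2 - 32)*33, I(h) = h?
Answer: -1153/8990 ≈ -0.12825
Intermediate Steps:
O = -1122 (O = -34*33 = -1122)
(O + I(X))/(4799 + 4191) = (-1122 - 31)/(4799 + 4191) = -1153/8990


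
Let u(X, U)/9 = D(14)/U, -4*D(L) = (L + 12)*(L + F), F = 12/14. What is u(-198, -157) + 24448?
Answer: 26874436/1099 ≈ 24454.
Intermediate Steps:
F = 6/7 (F = 12*(1/14) = 6/7 ≈ 0.85714)
D(L) = -(12 + L)*(6/7 + L)/4 (D(L) = -(L + 12)*(L + 6/7)/4 = -(12 + L)*(6/7 + L)/4)
u(X, U) = -6084/(7*U) (u(X, U) = 9*((-18/7 - 45/14*14 - ¼*14²)/U) = 9*((-18/7 - 45 - ¼*196)/U) = 9*((-18/7 - 45 - 49)/U) = 9*(-676/(7*U)) = -6084/(7*U))
u(-198, -157) + 24448 = -6084/7/(-157) + 24448 = -6084/7*(-1/157) + 24448 = 6084/1099 + 24448 = 26874436/1099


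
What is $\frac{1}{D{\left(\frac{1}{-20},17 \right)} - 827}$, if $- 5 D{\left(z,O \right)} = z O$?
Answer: $- \frac{100}{82683} \approx -0.0012094$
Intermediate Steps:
$D{\left(z,O \right)} = - \frac{O z}{5}$ ($D{\left(z,O \right)} = - \frac{z O}{5} = - \frac{O z}{5}$)
$\frac{1}{D{\left(\frac{1}{-20},17 \right)} - 827} = \frac{1}{\left(- \frac{1}{5}\right) 17 \frac{1}{-20} - 827} = \frac{1}{\left(- \frac{1}{5}\right) 17 \left(- \frac{1}{20}\right) - 827} = \frac{1}{\frac{17}{100} - 827} = \frac{1}{- \frac{82683}{100}} = - \frac{100}{82683}$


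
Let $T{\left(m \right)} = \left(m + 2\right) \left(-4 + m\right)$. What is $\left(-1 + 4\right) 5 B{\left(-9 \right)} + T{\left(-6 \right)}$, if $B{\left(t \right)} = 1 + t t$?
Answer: $1270$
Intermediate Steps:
$T{\left(m \right)} = \left(-4 + m\right) \left(2 + m\right)$ ($T{\left(m \right)} = \left(2 + m\right) \left(-4 + m\right) = \left(-4 + m\right) \left(2 + m\right)$)
$B{\left(t \right)} = 1 + t^{2}$
$\left(-1 + 4\right) 5 B{\left(-9 \right)} + T{\left(-6 \right)} = \left(-1 + 4\right) 5 \left(1 + \left(-9\right)^{2}\right) - \left(-4 - 36\right) = 3 \cdot 5 \left(1 + 81\right) + \left(-8 + 36 + 12\right) = 15 \cdot 82 + 40 = 1230 + 40 = 1270$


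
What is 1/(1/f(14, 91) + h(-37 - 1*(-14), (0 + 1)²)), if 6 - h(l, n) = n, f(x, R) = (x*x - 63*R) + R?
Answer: 5446/27229 ≈ 0.20001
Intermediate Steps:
f(x, R) = x² - 62*R (f(x, R) = (x² - 63*R) + R = x² - 62*R)
h(l, n) = 6 - n
1/(1/f(14, 91) + h(-37 - 1*(-14), (0 + 1)²)) = 1/(1/(14² - 62*91) + (6 - (0 + 1)²)) = 1/(1/(196 - 5642) + (6 - 1*1²)) = 1/(1/(-5446) + (6 - 1*1)) = 1/(-1/5446 + (6 - 1)) = 1/(-1/5446 + 5) = 1/(27229/5446) = 5446/27229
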